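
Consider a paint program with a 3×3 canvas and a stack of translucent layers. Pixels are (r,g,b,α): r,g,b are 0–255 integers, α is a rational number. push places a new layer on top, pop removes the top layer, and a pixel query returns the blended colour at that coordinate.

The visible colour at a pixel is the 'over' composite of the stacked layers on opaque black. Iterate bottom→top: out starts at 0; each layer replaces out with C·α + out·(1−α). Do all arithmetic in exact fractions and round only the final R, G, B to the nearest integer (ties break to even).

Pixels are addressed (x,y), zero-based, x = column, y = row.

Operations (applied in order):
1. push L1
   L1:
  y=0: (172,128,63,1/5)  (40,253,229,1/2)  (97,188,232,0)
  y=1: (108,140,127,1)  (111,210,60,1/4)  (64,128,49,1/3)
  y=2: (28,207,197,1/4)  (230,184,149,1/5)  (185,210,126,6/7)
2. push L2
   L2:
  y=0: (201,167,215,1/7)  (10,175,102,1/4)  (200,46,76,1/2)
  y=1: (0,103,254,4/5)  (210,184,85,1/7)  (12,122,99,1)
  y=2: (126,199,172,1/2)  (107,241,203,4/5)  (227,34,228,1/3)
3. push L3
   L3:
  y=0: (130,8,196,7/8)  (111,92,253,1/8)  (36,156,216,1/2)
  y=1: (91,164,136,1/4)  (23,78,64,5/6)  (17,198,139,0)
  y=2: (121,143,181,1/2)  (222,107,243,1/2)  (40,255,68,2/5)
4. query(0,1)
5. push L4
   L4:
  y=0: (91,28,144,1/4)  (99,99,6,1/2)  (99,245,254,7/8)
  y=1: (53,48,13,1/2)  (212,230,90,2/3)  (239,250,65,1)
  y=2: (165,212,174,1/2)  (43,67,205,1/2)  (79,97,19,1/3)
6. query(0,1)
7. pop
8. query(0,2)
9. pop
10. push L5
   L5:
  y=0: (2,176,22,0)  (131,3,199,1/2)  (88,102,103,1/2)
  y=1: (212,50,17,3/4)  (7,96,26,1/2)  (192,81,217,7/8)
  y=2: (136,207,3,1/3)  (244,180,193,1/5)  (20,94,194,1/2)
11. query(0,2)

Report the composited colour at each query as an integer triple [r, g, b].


query (0,1) [L1,L2,L3] — begin 0,0,0
after L1 α=1: [108, 140, 127]
after L2 α=4/5: [108/5, 552/5, 1143/5]
after L3 α=1/4: [779/20, 619/5, 4109/20]
→ [39, 124, 205]

at x=0,y=1 over L1,L2,L3,L4:
after L1 α=1: [108, 140, 127]
after L2 α=4/5: [108/5, 552/5, 1143/5]
after L3 α=1/4: [779/20, 619/5, 4109/20]
after L4 α=1/2: [1839/40, 859/10, 4369/40]
= [46, 86, 109]

query (0,2) [L1,L2,L3] — begin 0,0,0
L1 α=1/4: [7, 207/4, 197/4]
L2 α=1/2: [133/2, 1003/8, 885/8]
L3 α=1/2: [375/4, 2147/16, 2333/16]
→ [94, 134, 146]

query (0,2) [L1,L2,L5] — begin 0,0,0
after L1 α=1/4: [7, 207/4, 197/4]
after L2 α=1/2: [133/2, 1003/8, 885/8]
after L5 α=1/3: [269/3, 1831/12, 299/4]
→ [90, 153, 75]


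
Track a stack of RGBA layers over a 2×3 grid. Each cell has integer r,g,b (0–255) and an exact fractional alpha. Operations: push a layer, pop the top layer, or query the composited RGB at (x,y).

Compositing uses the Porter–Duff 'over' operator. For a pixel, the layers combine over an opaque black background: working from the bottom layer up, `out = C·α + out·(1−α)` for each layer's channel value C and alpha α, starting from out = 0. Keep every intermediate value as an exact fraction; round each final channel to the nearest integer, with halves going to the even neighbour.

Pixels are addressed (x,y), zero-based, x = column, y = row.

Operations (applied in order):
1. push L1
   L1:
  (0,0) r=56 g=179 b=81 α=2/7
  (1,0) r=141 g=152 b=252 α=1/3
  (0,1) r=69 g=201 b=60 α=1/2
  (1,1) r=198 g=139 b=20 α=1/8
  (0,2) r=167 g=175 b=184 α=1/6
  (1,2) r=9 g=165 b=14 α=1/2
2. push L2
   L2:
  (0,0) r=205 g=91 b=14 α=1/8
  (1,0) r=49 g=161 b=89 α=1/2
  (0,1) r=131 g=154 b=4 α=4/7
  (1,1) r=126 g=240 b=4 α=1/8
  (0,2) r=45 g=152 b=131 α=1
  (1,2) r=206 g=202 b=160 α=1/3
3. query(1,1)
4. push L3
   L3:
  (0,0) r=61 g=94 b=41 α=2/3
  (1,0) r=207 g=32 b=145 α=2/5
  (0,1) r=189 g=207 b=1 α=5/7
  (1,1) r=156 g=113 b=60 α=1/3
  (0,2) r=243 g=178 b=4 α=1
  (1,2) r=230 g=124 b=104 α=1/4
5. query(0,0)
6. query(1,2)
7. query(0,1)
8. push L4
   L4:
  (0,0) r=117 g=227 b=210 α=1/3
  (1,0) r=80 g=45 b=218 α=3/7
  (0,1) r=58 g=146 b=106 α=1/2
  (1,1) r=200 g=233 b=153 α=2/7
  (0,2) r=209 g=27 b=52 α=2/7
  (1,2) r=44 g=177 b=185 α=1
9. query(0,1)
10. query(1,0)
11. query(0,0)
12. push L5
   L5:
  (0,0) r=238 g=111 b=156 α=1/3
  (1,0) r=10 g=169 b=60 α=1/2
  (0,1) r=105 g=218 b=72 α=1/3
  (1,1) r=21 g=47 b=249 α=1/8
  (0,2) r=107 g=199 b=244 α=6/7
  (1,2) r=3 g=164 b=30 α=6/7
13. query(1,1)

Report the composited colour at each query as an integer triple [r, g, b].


at x=1,y=1 over L1,L2:
after L1 α=1/8: [99/4, 139/8, 5/2]
after L2 α=1/8: [1197/32, 2893/64, 43/16]
= [37, 45, 3]

(0,0) stack=L1,L2,L3; from [0,0,0]:
+L1 (α=2/7) → [16, 358/7, 162/7]
+L2 (α=1/8) → [317/8, 449/8, 22]
+L3 (α=2/3) → [431/8, 651/8, 104/3]
rounded: [54, 81, 35]

at x=1,y=2 over L1,L2,L3:
+L1 (α=1/2) → [9/2, 165/2, 7]
+L2 (α=1/3) → [215/3, 367/3, 58]
+L3 (α=1/4) → [445/4, 491/4, 139/2]
= [111, 123, 70]

(0,1) stack=L1,L2,L3; from [0,0,0]:
L1 α=1/2: [69/2, 201/2, 30]
L2 α=4/7: [1255/14, 1835/14, 106/7]
L3 α=5/7: [7870/49, 9080/49, 247/49]
rounded: [161, 185, 5]

(0,1) stack=L1,L2,L3,L4; from [0,0,0]:
+L1 (α=1/2) → [69/2, 201/2, 30]
+L2 (α=4/7) → [1255/14, 1835/14, 106/7]
+L3 (α=5/7) → [7870/49, 9080/49, 247/49]
+L4 (α=1/2) → [5356/49, 8117/49, 5441/98]
= [109, 166, 56]

query (1,0) [L1,L2,L3,L4] — begin 0,0,0
+L1 (α=1/3) → [47, 152/3, 84]
+L2 (α=1/2) → [48, 635/6, 173/2]
+L3 (α=2/5) → [558/5, 763/10, 1099/10]
+L4 (α=3/7) → [3432/35, 2201/35, 5468/35]
→ [98, 63, 156]

at x=0,y=0 over L1,L2,L3,L4:
L1 α=2/7: [16, 358/7, 162/7]
L2 α=1/8: [317/8, 449/8, 22]
L3 α=2/3: [431/8, 651/8, 104/3]
L4 α=1/3: [899/12, 1559/12, 838/9]
→ [75, 130, 93]

query (1,1) [L1,L2,L3,L4,L5] — begin 0,0,0
+L1 (α=1/8) → [99/4, 139/8, 5/2]
+L2 (α=1/8) → [1197/32, 2893/64, 43/16]
+L3 (α=1/3) → [1231/16, 6509/96, 523/24]
+L4 (α=2/7) → [12555/112, 77281/672, 9959/168]
+L5 (α=1/8) → [12891/128, 81793/768, 15935/192]
rounded: [101, 107, 83]


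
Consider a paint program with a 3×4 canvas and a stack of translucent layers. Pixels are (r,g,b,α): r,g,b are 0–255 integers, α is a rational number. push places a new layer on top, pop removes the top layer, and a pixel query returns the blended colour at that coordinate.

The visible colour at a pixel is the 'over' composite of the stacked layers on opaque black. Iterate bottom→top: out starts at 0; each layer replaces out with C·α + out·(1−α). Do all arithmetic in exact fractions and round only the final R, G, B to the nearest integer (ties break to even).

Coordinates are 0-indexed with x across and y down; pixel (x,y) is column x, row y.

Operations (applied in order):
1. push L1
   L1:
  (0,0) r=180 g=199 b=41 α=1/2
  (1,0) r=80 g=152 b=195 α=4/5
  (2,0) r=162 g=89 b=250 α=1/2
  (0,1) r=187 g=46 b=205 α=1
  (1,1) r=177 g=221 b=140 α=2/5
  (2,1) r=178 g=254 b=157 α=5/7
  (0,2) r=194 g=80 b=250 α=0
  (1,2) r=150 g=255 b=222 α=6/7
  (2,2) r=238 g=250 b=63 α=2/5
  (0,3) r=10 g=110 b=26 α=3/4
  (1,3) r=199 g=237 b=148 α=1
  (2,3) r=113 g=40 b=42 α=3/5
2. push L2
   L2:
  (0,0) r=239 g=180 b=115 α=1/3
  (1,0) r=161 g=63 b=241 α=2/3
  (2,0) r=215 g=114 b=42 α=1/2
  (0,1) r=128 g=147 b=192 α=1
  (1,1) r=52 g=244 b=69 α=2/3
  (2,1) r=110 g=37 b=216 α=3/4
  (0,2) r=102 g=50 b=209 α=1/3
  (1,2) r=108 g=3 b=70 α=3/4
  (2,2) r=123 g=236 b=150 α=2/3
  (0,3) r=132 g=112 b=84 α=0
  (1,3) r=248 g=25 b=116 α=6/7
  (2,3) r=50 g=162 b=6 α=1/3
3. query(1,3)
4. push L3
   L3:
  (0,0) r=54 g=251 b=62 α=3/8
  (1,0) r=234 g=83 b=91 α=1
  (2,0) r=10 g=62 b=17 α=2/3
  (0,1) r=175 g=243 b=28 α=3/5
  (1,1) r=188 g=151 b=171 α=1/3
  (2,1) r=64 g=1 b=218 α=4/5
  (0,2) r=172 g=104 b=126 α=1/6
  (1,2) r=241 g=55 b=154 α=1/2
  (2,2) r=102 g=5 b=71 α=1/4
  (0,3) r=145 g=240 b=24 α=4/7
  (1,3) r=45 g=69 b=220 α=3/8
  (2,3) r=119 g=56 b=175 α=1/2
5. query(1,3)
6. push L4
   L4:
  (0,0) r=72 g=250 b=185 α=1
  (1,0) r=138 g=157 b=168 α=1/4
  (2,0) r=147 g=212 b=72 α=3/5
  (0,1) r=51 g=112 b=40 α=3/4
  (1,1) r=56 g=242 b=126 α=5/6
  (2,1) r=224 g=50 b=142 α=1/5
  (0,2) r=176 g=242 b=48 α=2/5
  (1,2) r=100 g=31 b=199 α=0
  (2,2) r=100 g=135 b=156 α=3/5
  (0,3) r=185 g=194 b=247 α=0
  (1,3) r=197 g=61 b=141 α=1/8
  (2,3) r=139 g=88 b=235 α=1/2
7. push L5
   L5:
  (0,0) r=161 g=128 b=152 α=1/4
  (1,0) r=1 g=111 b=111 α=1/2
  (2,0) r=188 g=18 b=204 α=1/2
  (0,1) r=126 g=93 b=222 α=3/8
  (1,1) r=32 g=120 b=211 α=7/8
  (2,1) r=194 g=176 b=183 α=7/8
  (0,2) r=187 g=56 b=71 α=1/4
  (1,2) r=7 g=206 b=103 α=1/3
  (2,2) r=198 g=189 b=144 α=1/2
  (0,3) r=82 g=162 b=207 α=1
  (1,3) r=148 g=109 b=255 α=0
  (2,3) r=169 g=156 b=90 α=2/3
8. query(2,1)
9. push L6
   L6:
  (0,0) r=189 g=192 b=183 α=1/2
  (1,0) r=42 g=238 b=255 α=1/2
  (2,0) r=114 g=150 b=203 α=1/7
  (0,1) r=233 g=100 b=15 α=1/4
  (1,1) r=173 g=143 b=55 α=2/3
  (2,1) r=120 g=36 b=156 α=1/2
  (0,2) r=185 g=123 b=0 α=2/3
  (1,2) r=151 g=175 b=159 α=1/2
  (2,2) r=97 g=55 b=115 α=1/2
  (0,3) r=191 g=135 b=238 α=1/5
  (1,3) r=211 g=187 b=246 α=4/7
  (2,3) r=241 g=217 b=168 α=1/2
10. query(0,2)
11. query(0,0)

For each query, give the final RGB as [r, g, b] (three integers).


at x=1,y=3 over L1,L2:
L1 α=1: [199, 237, 148]
L2 α=6/7: [241, 387/7, 844/7]
= [241, 55, 121]

at x=1,y=3 over L1,L2,L3:
L1 α=1: [199, 237, 148]
L2 α=6/7: [241, 387/7, 844/7]
L3 α=3/8: [335/2, 423/7, 1105/7]
= [168, 60, 158]

at x=2,y=1 over L1,L2,L3,L4,L5:
after L1 α=5/7: [890/7, 1270/7, 785/7]
after L2 α=3/4: [800/7, 2047/28, 5321/28]
after L3 α=4/5: [2592/35, 2159/140, 29737/140]
after L4 α=1/5: [18208/175, 3909/175, 34707/175]
after L5 α=7/8: [127929/700, 219509/1400, 129441/700]
= [183, 157, 185]

(0,2) stack=L1,L2,L3,L4,L5,L6; from [0,0,0]:
after L1 α=0: [0, 0, 0]
after L2 α=1/3: [34, 50/3, 209/3]
after L3 α=1/6: [57, 281/9, 1423/18]
after L4 α=2/5: [523/5, 1733/15, 1999/30]
after L5 α=1/4: [626/5, 2013/20, 2709/40]
after L6 α=2/3: [2476/15, 2311/20, 903/40]
rounded: [165, 116, 23]

(0,0) stack=L1,L2,L3,L4,L5,L6; from [0,0,0]:
L1 α=1/2: [90, 199/2, 41/2]
L2 α=1/3: [419/3, 379/3, 52]
L3 α=3/8: [2581/24, 2077/12, 223/4]
L4 α=1: [72, 250, 185]
L5 α=1/4: [377/4, 439/2, 707/4]
L6 α=1/2: [1133/8, 823/4, 1439/8]
→ [142, 206, 180]


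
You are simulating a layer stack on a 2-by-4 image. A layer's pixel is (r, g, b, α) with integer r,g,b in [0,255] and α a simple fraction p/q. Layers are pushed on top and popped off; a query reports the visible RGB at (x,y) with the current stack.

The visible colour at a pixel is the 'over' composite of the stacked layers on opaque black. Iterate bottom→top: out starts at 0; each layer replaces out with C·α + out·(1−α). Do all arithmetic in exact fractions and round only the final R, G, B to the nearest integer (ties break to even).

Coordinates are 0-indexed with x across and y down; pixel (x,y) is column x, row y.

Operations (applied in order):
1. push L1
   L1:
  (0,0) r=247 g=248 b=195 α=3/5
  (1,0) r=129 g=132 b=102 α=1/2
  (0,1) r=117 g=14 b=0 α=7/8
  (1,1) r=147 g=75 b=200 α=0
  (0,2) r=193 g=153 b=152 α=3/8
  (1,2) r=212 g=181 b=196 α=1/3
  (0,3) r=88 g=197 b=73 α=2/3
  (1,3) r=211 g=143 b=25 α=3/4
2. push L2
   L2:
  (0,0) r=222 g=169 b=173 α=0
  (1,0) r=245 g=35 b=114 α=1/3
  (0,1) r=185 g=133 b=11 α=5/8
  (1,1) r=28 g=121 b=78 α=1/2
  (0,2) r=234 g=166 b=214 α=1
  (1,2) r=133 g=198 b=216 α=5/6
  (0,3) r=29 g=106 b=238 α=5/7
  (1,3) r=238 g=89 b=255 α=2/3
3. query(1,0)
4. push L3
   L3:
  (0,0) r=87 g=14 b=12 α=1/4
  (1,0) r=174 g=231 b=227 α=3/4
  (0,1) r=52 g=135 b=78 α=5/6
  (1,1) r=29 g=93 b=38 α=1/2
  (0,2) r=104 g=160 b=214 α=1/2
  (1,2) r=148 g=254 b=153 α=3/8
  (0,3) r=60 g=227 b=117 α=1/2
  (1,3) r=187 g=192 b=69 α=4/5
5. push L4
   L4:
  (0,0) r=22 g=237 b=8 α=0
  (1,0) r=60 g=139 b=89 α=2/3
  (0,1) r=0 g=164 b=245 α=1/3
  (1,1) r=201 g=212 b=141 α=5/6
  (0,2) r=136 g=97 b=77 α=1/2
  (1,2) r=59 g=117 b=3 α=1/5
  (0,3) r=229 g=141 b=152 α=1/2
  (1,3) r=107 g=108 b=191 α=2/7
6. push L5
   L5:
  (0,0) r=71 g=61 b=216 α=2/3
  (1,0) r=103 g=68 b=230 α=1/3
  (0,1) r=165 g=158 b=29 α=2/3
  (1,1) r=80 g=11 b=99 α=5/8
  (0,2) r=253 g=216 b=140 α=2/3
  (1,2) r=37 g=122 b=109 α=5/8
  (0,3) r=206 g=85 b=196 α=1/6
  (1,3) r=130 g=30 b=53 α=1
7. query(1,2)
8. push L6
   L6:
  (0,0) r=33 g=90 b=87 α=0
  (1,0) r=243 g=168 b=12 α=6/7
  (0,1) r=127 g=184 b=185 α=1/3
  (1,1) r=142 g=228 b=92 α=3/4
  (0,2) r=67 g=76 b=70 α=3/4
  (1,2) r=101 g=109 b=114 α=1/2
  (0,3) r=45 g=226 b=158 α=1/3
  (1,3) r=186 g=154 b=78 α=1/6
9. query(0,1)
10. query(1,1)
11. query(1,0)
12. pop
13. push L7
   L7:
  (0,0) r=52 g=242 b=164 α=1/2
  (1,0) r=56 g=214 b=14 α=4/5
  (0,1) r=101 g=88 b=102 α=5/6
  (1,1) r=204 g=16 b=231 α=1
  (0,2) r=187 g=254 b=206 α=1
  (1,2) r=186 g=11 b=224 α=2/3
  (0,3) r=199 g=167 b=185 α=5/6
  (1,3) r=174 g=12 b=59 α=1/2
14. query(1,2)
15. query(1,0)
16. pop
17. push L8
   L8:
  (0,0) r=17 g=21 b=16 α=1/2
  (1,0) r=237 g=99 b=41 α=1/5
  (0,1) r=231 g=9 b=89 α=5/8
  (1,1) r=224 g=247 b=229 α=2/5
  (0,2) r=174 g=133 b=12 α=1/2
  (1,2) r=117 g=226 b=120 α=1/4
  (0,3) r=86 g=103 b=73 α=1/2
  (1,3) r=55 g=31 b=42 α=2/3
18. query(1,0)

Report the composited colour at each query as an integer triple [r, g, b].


query (1,0) [L1,L2] — begin 0,0,0
+L1 (α=1/2) → [129/2, 66, 51]
+L2 (α=1/3) → [374/3, 167/3, 72]
= [125, 56, 72]

at x=1,y=2 over L1,L2,L3,L4,L5:
after L1 α=1/3: [212/3, 181/3, 196/3]
after L2 α=5/6: [2207/18, 3151/18, 1718/9]
after L3 α=3/8: [19027/144, 29471/144, 12721/72]
after L4 α=1/5: [21151/180, 33683/180, 2555/18]
after L5 α=5/8: [32251/480, 70283/480, 5825/48]
rounded: [67, 146, 121]

at x=0,y=1 over L1,L2,L3,L4,L5,L6:
+L1 (α=7/8) → [819/8, 49/4, 0]
+L2 (α=5/8) → [9857/64, 2807/32, 55/8]
+L3 (α=5/6) → [26497/384, 24407/192, 3175/48]
+L4 (α=1/3) → [26497/576, 40151/288, 9055/72]
+L5 (α=2/3) → [216577/1728, 131159/864, 13231/216]
+L6 (α=1/3) → [326305/2592, 210647/1296, 33211/324]
= [126, 163, 103]

query (1,1) [L1,L2,L3,L4,L5,L6] — begin 0,0,0
after L1 α=0: [0, 0, 0]
after L2 α=1/2: [14, 121/2, 39]
after L3 α=1/2: [43/2, 307/4, 77/2]
after L4 α=5/6: [2053/12, 4547/24, 1487/12]
after L5 α=5/8: [3653/32, 4987/64, 3467/32]
after L6 α=3/4: [17285/128, 48763/256, 12299/128]
rounded: [135, 190, 96]

(1,0) stack=L1,L2,L3,L4,L5,L6; from [0,0,0]:
L1 α=1/2: [129/2, 66, 51]
L2 α=1/3: [374/3, 167/3, 72]
L3 α=3/4: [485/3, 1123/6, 753/4]
L4 α=2/3: [845/9, 2791/18, 1465/12]
L5 α=1/3: [2617/27, 3403/27, 2845/18]
L6 α=6/7: [41983/189, 30619/189, 4141/126]
= [222, 162, 33]

(1,2) stack=L1,L2,L3,L4,L5,L7; from [0,0,0]:
after L1 α=1/3: [212/3, 181/3, 196/3]
after L2 α=5/6: [2207/18, 3151/18, 1718/9]
after L3 α=3/8: [19027/144, 29471/144, 12721/72]
after L4 α=1/5: [21151/180, 33683/180, 2555/18]
after L5 α=5/8: [32251/480, 70283/480, 5825/48]
after L7 α=2/3: [210811/1440, 80843/1440, 27329/144]
→ [146, 56, 190]

query (1,0) [L1,L2,L3,L4,L5,L7] — begin 0,0,0
L1 α=1/2: [129/2, 66, 51]
L2 α=1/3: [374/3, 167/3, 72]
L3 α=3/4: [485/3, 1123/6, 753/4]
L4 α=2/3: [845/9, 2791/18, 1465/12]
L5 α=1/3: [2617/27, 3403/27, 2845/18]
L7 α=4/5: [1733/27, 5303/27, 3853/90]
→ [64, 196, 43]

(1,0) stack=L1,L2,L3,L4,L5,L8; from [0,0,0]:
+L1 (α=1/2) → [129/2, 66, 51]
+L2 (α=1/3) → [374/3, 167/3, 72]
+L3 (α=3/4) → [485/3, 1123/6, 753/4]
+L4 (α=2/3) → [845/9, 2791/18, 1465/12]
+L5 (α=1/3) → [2617/27, 3403/27, 2845/18]
+L8 (α=1/5) → [16867/135, 3257/27, 6059/45]
→ [125, 121, 135]


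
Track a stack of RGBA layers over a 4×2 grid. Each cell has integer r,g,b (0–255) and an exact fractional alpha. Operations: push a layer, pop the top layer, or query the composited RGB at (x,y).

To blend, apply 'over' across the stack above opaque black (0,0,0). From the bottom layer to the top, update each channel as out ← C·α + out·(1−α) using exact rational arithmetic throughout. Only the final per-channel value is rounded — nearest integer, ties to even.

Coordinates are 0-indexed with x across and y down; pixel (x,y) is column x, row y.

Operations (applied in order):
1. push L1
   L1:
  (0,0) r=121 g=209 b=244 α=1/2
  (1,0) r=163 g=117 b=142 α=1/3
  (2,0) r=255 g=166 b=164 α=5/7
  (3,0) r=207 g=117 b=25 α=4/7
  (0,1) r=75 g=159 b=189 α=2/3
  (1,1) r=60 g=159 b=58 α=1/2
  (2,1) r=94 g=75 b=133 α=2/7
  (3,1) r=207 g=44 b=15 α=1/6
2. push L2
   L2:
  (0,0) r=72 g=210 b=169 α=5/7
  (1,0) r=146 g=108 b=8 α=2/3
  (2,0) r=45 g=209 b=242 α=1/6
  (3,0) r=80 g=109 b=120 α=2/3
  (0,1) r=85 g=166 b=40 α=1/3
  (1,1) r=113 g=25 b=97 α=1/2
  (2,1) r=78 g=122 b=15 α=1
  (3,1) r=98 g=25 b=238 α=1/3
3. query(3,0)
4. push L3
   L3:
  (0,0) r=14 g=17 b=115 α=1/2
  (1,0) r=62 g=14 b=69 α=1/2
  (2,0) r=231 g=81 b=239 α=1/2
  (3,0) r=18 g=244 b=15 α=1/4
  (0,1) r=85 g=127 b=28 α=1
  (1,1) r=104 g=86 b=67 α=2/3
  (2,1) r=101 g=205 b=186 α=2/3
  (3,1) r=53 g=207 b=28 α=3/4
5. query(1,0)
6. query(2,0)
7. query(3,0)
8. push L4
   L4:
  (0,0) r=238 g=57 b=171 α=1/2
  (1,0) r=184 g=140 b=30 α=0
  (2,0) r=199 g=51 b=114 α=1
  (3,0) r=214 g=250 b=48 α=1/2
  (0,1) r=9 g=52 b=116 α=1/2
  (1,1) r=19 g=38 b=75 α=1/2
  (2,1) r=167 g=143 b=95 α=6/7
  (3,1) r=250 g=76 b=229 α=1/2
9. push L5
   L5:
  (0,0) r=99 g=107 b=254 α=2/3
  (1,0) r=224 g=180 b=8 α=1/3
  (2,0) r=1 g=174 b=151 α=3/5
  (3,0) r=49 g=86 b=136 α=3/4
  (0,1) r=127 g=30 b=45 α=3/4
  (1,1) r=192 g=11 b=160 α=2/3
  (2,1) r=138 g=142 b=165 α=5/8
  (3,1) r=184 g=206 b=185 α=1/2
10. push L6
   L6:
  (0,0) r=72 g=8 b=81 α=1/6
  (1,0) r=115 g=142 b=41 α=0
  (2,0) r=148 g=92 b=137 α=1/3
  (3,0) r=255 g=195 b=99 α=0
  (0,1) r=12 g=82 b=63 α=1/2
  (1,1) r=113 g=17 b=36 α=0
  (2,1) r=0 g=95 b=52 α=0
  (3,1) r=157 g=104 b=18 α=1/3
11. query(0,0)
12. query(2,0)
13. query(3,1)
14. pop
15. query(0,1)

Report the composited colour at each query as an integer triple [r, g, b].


query (3,0) [L1,L2] — begin 0,0,0
L1 α=4/7: [828/7, 468/7, 100/7]
L2 α=2/3: [1948/21, 1994/21, 1780/21]
rounded: [93, 95, 85]

query (1,0) [L1,L2,L3] — begin 0,0,0
after L1 α=1/3: [163/3, 39, 142/3]
after L2 α=2/3: [1039/9, 85, 190/9]
after L3 α=1/2: [1597/18, 99/2, 811/18]
→ [89, 50, 45]

(2,0) stack=L1,L2,L3; from [0,0,0]:
after L1 α=5/7: [1275/7, 830/7, 820/7]
after L2 α=1/6: [1115/7, 1871/14, 2897/21]
after L3 α=1/2: [1366/7, 3005/28, 3958/21]
→ [195, 107, 188]

at x=3,y=0 over L1,L2,L3:
+L1 (α=4/7) → [828/7, 468/7, 100/7]
+L2 (α=2/3) → [1948/21, 1994/21, 1780/21]
+L3 (α=1/4) → [1037/14, 1851/14, 1885/28]
→ [74, 132, 67]

at x=0,y=0 over L1,L2,L3,L4,L5,L6:
+L1 (α=1/2) → [121/2, 209/2, 122]
+L2 (α=5/7) → [481/7, 1259/7, 1089/7]
+L3 (α=1/2) → [579/14, 689/7, 947/7]
+L4 (α=1/2) → [3911/28, 544/7, 1072/7]
+L5 (α=2/3) → [9455/84, 2042/21, 4628/21]
+L6 (α=1/6) → [53323/504, 5189/63, 24841/126]
= [106, 82, 197]

query (2,0) [L1,L2,L3,L4,L5,L6] — begin 0,0,0
L1 α=5/7: [1275/7, 830/7, 820/7]
L2 α=1/6: [1115/7, 1871/14, 2897/21]
L3 α=1/2: [1366/7, 3005/28, 3958/21]
L4 α=1: [199, 51, 114]
L5 α=3/5: [401/5, 624/5, 681/5]
L6 α=1/3: [514/5, 1708/15, 2047/15]
rounded: [103, 114, 136]

query (3,1) [L1,L2,L3,L4,L5,L6] — begin 0,0,0
after L1 α=1/6: [69/2, 22/3, 5/2]
after L2 α=1/3: [167/3, 119/9, 81]
after L3 α=3/4: [161/3, 1427/9, 165/4]
after L4 α=1/2: [911/6, 2111/18, 1081/8]
after L5 α=1/2: [2015/12, 5819/36, 2561/16]
after L6 α=1/3: [2957/18, 7691/54, 2705/24]
→ [164, 142, 113]

(0,1) stack=L1,L2,L3,L4,L5; from [0,0,0]:
after L1 α=2/3: [50, 106, 126]
after L2 α=1/3: [185/3, 126, 292/3]
after L3 α=1: [85, 127, 28]
after L4 α=1/2: [47, 179/2, 72]
after L5 α=3/4: [107, 359/8, 207/4]
= [107, 45, 52]


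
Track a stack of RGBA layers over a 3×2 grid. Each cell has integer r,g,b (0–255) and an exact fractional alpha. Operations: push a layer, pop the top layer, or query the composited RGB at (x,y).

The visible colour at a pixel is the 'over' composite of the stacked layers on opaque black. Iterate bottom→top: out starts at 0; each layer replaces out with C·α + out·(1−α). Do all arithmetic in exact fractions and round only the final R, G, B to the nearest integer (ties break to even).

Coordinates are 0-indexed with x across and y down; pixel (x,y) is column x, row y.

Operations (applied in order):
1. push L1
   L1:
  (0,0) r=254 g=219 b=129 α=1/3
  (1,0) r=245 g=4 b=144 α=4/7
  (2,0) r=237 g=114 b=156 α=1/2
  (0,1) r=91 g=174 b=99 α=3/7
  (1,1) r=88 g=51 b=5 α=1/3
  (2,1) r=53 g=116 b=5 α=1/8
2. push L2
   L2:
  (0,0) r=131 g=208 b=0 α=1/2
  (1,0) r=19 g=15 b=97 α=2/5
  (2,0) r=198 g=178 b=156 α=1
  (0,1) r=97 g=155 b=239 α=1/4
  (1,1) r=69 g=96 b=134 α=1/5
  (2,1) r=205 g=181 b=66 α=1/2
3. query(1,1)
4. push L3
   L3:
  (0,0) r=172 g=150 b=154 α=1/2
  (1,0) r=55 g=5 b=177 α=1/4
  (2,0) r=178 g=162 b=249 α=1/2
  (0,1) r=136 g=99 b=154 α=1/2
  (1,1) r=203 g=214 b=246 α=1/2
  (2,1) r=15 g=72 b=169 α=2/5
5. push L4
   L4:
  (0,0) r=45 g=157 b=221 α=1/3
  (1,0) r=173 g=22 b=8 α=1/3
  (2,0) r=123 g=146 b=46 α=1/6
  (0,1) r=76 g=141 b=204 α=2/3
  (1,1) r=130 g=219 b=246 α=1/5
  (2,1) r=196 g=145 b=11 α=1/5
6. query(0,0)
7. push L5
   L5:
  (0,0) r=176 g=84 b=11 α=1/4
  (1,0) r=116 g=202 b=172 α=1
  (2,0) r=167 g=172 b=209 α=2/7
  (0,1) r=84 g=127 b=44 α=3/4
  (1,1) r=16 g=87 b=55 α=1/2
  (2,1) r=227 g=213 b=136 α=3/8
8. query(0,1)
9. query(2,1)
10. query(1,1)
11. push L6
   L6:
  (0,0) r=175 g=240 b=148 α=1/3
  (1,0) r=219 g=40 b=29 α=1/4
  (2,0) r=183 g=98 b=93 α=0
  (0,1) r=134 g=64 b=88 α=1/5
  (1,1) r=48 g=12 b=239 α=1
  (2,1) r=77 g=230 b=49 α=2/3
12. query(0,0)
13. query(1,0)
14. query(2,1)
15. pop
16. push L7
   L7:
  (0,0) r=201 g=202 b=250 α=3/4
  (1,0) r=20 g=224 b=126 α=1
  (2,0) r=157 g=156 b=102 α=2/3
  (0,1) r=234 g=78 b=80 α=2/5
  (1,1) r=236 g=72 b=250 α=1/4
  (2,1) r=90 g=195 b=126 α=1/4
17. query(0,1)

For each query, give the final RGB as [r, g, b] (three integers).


(1,1) stack=L1,L2; from [0,0,0]:
+L1 (α=1/3) → [88/3, 17, 5/3]
+L2 (α=1/5) → [559/15, 164/5, 422/15]
→ [37, 33, 28]

(0,0) stack=L1,L2,L3,L4; from [0,0,0]:
after L1 α=1/3: [254/3, 73, 43]
after L2 α=1/2: [647/6, 281/2, 43/2]
after L3 α=1/2: [1679/12, 581/4, 351/4]
after L4 α=1/3: [1949/18, 895/6, 793/6]
= [108, 149, 132]

(0,1) stack=L1,L2,L3,L4,L5; from [0,0,0]:
+L1 (α=3/7) → [39, 522/7, 297/7]
+L2 (α=1/4) → [107/2, 2651/28, 641/7]
+L3 (α=1/2) → [379/4, 5423/56, 1719/14]
+L4 (α=2/3) → [329/4, 21215/168, 2477/14]
+L5 (α=3/4) → [1337/16, 85223/672, 4325/56]
= [84, 127, 77]

query (2,1) [L1,L2,L3,L4,L5] — begin 0,0,0
L1 α=1/8: [53/8, 29/2, 5/8]
L2 α=1/2: [1693/16, 391/4, 533/16]
L3 α=2/5: [5559/80, 1749/20, 7007/80]
L4 α=1/5: [9479/100, 2474/25, 7227/100]
L5 α=3/8: [23099/160, 5669/40, 15387/160]
→ [144, 142, 96]

at x=1,y=1 over L1,L2,L3,L4,L5:
L1 α=1/3: [88/3, 17, 5/3]
L2 α=1/5: [559/15, 164/5, 422/15]
L3 α=1/2: [1802/15, 617/5, 2056/15]
L4 α=1/5: [9158/75, 3563/25, 11914/75]
L5 α=1/2: [5179/75, 2869/25, 16039/150]
→ [69, 115, 107]

(0,0) stack=L1,L2,L3,L4,L5,L6; from [0,0,0]:
L1 α=1/3: [254/3, 73, 43]
L2 α=1/2: [647/6, 281/2, 43/2]
L3 α=1/2: [1679/12, 581/4, 351/4]
L4 α=1/3: [1949/18, 895/6, 793/6]
L5 α=1/4: [3005/24, 1063/8, 815/8]
L6 α=1/3: [5105/36, 2023/12, 469/4]
→ [142, 169, 117]

query (1,0) [L1,L2,L3,L4,L5,L6] — begin 0,0,0
L1 α=4/7: [140, 16/7, 576/7]
L2 α=2/5: [458/5, 258/35, 3086/35]
L3 α=1/4: [1649/20, 949/140, 15453/140]
L4 α=1/3: [3379/30, 2489/210, 16013/210]
L5 α=1: [116, 202, 172]
L6 α=1/4: [567/4, 323/2, 545/4]
→ [142, 162, 136]

at x=2,y=1 over L1,L2,L3,L4,L5,L6:
after L1 α=1/8: [53/8, 29/2, 5/8]
after L2 α=1/2: [1693/16, 391/4, 533/16]
after L3 α=2/5: [5559/80, 1749/20, 7007/80]
after L4 α=1/5: [9479/100, 2474/25, 7227/100]
after L5 α=3/8: [23099/160, 5669/40, 15387/160]
after L6 α=2/3: [15913/160, 8023/40, 31067/480]
→ [99, 201, 65]

query (0,1) [L1,L2,L3,L4,L5,L7] — begin 0,0,0
+L1 (α=3/7) → [39, 522/7, 297/7]
+L2 (α=1/4) → [107/2, 2651/28, 641/7]
+L3 (α=1/2) → [379/4, 5423/56, 1719/14]
+L4 (α=2/3) → [329/4, 21215/168, 2477/14]
+L5 (α=3/4) → [1337/16, 85223/672, 4325/56]
+L7 (α=2/5) → [11499/80, 120167/1120, 4387/56]
→ [144, 107, 78]


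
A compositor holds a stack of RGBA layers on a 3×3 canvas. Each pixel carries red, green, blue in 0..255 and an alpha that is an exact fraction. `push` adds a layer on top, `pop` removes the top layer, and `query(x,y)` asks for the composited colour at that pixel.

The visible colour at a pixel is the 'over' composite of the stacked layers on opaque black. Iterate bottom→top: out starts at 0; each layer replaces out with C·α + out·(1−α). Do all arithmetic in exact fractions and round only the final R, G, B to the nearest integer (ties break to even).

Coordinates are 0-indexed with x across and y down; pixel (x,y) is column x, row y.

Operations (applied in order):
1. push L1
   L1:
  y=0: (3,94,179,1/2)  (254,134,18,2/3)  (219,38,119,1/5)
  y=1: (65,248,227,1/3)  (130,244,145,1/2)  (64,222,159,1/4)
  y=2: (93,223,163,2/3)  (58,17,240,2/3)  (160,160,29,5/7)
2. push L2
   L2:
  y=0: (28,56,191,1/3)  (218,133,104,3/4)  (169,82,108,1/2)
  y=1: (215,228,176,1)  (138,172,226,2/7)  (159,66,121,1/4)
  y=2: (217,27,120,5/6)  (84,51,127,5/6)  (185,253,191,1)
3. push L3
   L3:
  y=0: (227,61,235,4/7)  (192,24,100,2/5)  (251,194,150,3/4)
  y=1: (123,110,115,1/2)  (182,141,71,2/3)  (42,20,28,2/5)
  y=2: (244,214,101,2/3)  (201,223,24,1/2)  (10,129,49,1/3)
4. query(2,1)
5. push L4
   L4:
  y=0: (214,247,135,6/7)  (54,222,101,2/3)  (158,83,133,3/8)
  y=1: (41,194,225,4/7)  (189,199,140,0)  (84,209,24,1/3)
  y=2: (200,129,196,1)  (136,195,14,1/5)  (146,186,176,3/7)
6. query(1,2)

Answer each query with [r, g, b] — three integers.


query (2,1) [L1,L2,L3] — begin 0,0,0
L1 α=1/4: [16, 111/2, 159/4]
L2 α=1/4: [207/4, 465/8, 961/16]
L3 α=2/5: [957/20, 343/8, 3779/80]
rounded: [48, 43, 47]

query (1,2) [L1,L2,L3,L4] — begin 0,0,0
L1 α=2/3: [116/3, 34/3, 160]
L2 α=5/6: [688/9, 799/18, 265/2]
L3 α=1/2: [2497/18, 4813/36, 313/4]
L4 α=1/5: [6218/45, 6568/45, 327/5]
rounded: [138, 146, 65]


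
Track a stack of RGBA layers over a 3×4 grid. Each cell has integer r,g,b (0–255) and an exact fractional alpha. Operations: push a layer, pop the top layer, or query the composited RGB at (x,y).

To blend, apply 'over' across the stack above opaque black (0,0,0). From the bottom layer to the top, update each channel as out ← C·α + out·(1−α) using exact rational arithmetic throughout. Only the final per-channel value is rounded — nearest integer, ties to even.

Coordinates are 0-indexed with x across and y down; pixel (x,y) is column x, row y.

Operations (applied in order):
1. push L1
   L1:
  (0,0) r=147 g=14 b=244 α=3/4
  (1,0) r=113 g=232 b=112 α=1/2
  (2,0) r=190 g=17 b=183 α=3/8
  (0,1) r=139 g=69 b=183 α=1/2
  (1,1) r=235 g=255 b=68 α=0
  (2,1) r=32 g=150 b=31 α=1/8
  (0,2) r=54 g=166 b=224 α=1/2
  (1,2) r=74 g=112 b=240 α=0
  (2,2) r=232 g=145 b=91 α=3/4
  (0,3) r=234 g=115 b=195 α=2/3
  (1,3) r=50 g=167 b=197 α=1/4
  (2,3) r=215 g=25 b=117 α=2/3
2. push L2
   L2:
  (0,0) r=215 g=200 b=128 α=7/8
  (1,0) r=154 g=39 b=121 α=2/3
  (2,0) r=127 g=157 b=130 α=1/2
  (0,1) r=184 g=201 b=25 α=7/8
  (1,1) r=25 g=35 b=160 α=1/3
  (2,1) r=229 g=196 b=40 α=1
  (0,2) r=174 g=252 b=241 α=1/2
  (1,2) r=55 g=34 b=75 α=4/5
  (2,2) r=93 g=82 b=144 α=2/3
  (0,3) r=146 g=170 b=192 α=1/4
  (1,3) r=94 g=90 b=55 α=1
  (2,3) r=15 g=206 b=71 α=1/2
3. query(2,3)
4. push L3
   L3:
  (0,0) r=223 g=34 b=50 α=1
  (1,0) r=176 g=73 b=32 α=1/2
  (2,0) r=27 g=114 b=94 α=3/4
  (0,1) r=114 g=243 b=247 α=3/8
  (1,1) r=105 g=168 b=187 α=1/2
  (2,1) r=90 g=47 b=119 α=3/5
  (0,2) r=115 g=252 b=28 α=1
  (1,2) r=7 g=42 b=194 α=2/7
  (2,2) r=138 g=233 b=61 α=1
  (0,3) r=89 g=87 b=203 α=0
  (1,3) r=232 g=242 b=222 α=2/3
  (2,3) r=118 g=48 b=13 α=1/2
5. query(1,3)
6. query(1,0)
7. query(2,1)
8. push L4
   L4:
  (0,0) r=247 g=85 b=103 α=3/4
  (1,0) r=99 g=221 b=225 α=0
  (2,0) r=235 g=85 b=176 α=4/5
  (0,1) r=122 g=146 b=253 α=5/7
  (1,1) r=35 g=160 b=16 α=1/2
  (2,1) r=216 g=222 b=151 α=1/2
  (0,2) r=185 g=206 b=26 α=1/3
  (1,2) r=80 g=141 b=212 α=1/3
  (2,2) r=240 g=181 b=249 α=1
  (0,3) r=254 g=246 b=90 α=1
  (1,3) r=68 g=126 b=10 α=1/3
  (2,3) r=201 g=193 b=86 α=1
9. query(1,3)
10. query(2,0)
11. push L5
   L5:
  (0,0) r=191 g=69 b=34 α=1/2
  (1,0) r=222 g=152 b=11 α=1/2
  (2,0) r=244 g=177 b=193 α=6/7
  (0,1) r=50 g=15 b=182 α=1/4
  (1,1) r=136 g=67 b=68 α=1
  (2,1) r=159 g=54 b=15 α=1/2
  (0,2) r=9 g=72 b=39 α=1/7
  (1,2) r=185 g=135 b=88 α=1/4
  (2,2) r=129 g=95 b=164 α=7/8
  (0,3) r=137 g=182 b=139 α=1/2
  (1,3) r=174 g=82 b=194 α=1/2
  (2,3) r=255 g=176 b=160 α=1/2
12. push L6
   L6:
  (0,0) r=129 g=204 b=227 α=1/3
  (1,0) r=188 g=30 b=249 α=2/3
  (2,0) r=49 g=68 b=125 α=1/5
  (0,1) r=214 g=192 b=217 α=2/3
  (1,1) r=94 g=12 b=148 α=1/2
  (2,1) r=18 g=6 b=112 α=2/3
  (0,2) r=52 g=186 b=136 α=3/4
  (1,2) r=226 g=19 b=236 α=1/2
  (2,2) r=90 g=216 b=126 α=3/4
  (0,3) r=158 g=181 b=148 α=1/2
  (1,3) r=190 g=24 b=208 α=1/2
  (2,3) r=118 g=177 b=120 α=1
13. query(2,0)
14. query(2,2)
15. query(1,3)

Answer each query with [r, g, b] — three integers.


query (2,3) [L1,L2] — begin 0,0,0
L1 α=2/3: [430/3, 50/3, 78]
L2 α=1/2: [475/6, 334/3, 149/2]
→ [79, 111, 74]

at x=1,y=3 over L1,L2,L3:
L1 α=1/4: [25/2, 167/4, 197/4]
L2 α=1: [94, 90, 55]
L3 α=2/3: [186, 574/3, 499/3]
= [186, 191, 166]

at x=1,y=0 over L1,L2,L3:
L1 α=1/2: [113/2, 116, 56]
L2 α=2/3: [243/2, 194/3, 298/3]
L3 α=1/2: [595/4, 413/6, 197/3]
→ [149, 69, 66]

(2,1) stack=L1,L2,L3; from [0,0,0]:
L1 α=1/8: [4, 75/4, 31/8]
L2 α=1: [229, 196, 40]
L3 α=3/5: [728/5, 533/5, 437/5]
rounded: [146, 107, 87]

(1,3) stack=L1,L2,L3,L4; from [0,0,0]:
+L1 (α=1/4) → [25/2, 167/4, 197/4]
+L2 (α=1) → [94, 90, 55]
+L3 (α=2/3) → [186, 574/3, 499/3]
+L4 (α=1/3) → [440/3, 1526/9, 1028/9]
= [147, 170, 114]

(2,0) stack=L1,L2,L3,L4; from [0,0,0]:
after L1 α=3/8: [285/4, 51/8, 549/8]
after L2 α=1/2: [793/8, 1307/16, 1589/16]
after L3 α=3/4: [1441/32, 6779/64, 6101/64]
after L4 α=4/5: [31521/160, 28539/320, 51157/320]
= [197, 89, 160]

query (2,0) [L1,L2,L3,L4,L5,L6] — begin 0,0,0
L1 α=3/8: [285/4, 51/8, 549/8]
L2 α=1/2: [793/8, 1307/16, 1589/16]
L3 α=3/4: [1441/32, 6779/64, 6101/64]
L4 α=4/5: [31521/160, 28539/320, 51157/320]
L5 α=6/7: [265761/1120, 368379/2240, 421717/2240]
L6 α=1/5: [279481/1400, 406459/2800, 491717/2800]
→ [200, 145, 176]

(2,2) stack=L1,L2,L3,L4,L5,L6; from [0,0,0]:
+L1 (α=3/4) → [174, 435/4, 273/4]
+L2 (α=2/3) → [120, 1091/12, 475/4]
+L3 (α=1) → [138, 233, 61]
+L4 (α=1) → [240, 181, 249]
+L5 (α=7/8) → [1143/8, 423/4, 1397/8]
+L6 (α=3/4) → [3303/32, 3015/16, 4421/32]
rounded: [103, 188, 138]

at x=1,y=3 over L1,L2,L3,L4,L5,L6:
after L1 α=1/4: [25/2, 167/4, 197/4]
after L2 α=1: [94, 90, 55]
after L3 α=2/3: [186, 574/3, 499/3]
after L4 α=1/3: [440/3, 1526/9, 1028/9]
after L5 α=1/2: [481/3, 1132/9, 1387/9]
after L6 α=1/2: [1051/6, 674/9, 3259/18]
= [175, 75, 181]


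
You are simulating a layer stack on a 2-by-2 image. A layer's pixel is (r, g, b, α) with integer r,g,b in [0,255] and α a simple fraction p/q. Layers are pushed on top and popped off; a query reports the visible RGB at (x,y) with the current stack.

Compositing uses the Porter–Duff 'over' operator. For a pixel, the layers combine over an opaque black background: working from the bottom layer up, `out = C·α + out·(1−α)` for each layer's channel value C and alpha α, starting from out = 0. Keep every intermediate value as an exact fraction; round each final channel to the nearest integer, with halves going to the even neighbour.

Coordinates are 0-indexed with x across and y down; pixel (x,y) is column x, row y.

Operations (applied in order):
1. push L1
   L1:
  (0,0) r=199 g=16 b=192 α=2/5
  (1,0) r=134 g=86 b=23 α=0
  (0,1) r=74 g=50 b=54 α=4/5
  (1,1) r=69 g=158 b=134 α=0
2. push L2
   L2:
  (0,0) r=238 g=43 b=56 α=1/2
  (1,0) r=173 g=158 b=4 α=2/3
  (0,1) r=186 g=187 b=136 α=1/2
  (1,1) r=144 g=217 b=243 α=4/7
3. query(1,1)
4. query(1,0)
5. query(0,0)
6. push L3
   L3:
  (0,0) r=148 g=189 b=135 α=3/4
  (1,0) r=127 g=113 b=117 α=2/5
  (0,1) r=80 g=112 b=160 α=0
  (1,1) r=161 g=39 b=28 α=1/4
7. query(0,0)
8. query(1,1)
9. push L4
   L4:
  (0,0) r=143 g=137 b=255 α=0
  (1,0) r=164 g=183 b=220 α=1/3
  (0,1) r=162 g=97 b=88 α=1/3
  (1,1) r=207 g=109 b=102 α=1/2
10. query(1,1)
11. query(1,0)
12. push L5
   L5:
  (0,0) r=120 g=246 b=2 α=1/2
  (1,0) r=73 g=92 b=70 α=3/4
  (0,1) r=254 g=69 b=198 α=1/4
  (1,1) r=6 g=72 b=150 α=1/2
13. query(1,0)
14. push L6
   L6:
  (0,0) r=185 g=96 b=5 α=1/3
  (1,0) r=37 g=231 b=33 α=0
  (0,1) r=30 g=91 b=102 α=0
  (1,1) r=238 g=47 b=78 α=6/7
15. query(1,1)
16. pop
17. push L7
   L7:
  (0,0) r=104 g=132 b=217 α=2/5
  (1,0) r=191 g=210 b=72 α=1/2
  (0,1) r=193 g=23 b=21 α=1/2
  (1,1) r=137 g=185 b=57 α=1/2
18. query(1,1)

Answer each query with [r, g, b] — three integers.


(1,1) stack=L1,L2; from [0,0,0]:
+L1 (α=0) → [0, 0, 0]
+L2 (α=4/7) → [576/7, 124, 972/7]
= [82, 124, 139]

(1,0) stack=L1,L2; from [0,0,0]:
L1 α=0: [0, 0, 0]
L2 α=2/3: [346/3, 316/3, 8/3]
→ [115, 105, 3]

at x=0,y=0 over L1,L2:
L1 α=2/5: [398/5, 32/5, 384/5]
L2 α=1/2: [794/5, 247/10, 332/5]
= [159, 25, 66]

at x=0,y=0 over L1,L2,L3:
+L1 (α=2/5) → [398/5, 32/5, 384/5]
+L2 (α=1/2) → [794/5, 247/10, 332/5]
+L3 (α=3/4) → [1507/10, 5917/40, 2357/20]
rounded: [151, 148, 118]

(1,1) stack=L1,L2,L3; from [0,0,0]:
+L1 (α=0) → [0, 0, 0]
+L2 (α=4/7) → [576/7, 124, 972/7]
+L3 (α=1/4) → [2855/28, 411/4, 778/7]
→ [102, 103, 111]

query (1,1) [L1,L2,L3,L4] — begin 0,0,0
L1 α=0: [0, 0, 0]
L2 α=4/7: [576/7, 124, 972/7]
L3 α=1/4: [2855/28, 411/4, 778/7]
L4 α=1/2: [8651/56, 847/8, 746/7]
→ [154, 106, 107]

query (1,0) [L1,L2,L3,L4] — begin 0,0,0
after L1 α=0: [0, 0, 0]
after L2 α=2/3: [346/3, 316/3, 8/3]
after L3 α=2/5: [120, 542/5, 242/5]
after L4 α=1/3: [404/3, 1999/15, 528/5]
→ [135, 133, 106]

query (1,0) [L1,L2,L3,L4,L5] — begin 0,0,0
+L1 (α=0) → [0, 0, 0]
+L2 (α=2/3) → [346/3, 316/3, 8/3]
+L3 (α=2/5) → [120, 542/5, 242/5]
+L4 (α=1/3) → [404/3, 1999/15, 528/5]
+L5 (α=3/4) → [1061/12, 6139/60, 789/10]
= [88, 102, 79]

at x=1,y=1 over L1,L2,L3,L4,L5,L6:
after L1 α=0: [0, 0, 0]
after L2 α=4/7: [576/7, 124, 972/7]
after L3 α=1/4: [2855/28, 411/4, 778/7]
after L4 α=1/2: [8651/56, 847/8, 746/7]
after L5 α=1/2: [8987/112, 1423/16, 898/7]
after L6 α=6/7: [168923/784, 5935/112, 4174/49]
rounded: [215, 53, 85]

at x=1,y=1 over L1,L2,L3,L4,L5,L7:
L1 α=0: [0, 0, 0]
L2 α=4/7: [576/7, 124, 972/7]
L3 α=1/4: [2855/28, 411/4, 778/7]
L4 α=1/2: [8651/56, 847/8, 746/7]
L5 α=1/2: [8987/112, 1423/16, 898/7]
L7 α=1/2: [24331/224, 4383/32, 1297/14]
→ [109, 137, 93]


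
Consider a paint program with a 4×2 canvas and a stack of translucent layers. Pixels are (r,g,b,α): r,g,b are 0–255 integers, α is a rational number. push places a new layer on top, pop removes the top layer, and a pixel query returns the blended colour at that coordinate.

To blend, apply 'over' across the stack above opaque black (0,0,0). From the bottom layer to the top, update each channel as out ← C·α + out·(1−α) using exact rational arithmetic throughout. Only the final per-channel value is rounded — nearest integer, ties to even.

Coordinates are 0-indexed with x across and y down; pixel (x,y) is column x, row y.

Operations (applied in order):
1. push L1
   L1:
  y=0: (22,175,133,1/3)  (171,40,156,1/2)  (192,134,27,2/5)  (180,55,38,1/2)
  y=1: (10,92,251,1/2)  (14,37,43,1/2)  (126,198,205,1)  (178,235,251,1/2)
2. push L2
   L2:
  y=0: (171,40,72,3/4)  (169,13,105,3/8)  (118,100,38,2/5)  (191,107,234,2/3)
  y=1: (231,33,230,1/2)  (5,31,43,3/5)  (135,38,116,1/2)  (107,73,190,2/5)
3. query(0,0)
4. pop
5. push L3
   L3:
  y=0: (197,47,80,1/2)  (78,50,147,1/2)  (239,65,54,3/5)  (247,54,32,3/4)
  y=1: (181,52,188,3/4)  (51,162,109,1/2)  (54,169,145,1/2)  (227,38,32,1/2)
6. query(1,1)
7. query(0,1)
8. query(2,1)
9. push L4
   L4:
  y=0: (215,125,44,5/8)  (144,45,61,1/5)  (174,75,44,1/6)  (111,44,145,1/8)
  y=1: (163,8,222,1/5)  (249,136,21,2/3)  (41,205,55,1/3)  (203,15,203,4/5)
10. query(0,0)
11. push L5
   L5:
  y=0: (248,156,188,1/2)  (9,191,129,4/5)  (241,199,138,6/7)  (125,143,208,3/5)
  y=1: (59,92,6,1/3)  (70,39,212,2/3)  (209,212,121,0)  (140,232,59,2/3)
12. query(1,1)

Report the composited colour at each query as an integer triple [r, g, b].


query (0,0) [L1,L2] — begin 0,0,0
after L1 α=1/3: [22/3, 175/3, 133/3]
after L2 α=3/4: [1561/12, 535/12, 781/12]
= [130, 45, 65]

query (1,1) [L1,L3] — begin 0,0,0
+L1 (α=1/2) → [7, 37/2, 43/2]
+L3 (α=1/2) → [29, 361/4, 261/4]
rounded: [29, 90, 65]

(0,1) stack=L1,L3; from [0,0,0]:
L1 α=1/2: [5, 46, 251/2]
L3 α=3/4: [137, 101/2, 1379/8]
rounded: [137, 50, 172]

(2,1) stack=L1,L3; from [0,0,0]:
+L1 (α=1) → [126, 198, 205]
+L3 (α=1/2) → [90, 367/2, 175]
rounded: [90, 184, 175]

query (0,0) [L1,L3,L4] — begin 0,0,0
L1 α=1/3: [22/3, 175/3, 133/3]
L3 α=1/2: [613/6, 158/3, 373/6]
L4 α=5/8: [2763/16, 783/8, 813/16]
rounded: [173, 98, 51]

at x=1,y=1 over L1,L3,L4,L5:
after L1 α=1/2: [7, 37/2, 43/2]
after L3 α=1/2: [29, 361/4, 261/4]
after L4 α=2/3: [527/3, 483/4, 143/4]
after L5 α=2/3: [947/9, 265/4, 613/4]
→ [105, 66, 153]


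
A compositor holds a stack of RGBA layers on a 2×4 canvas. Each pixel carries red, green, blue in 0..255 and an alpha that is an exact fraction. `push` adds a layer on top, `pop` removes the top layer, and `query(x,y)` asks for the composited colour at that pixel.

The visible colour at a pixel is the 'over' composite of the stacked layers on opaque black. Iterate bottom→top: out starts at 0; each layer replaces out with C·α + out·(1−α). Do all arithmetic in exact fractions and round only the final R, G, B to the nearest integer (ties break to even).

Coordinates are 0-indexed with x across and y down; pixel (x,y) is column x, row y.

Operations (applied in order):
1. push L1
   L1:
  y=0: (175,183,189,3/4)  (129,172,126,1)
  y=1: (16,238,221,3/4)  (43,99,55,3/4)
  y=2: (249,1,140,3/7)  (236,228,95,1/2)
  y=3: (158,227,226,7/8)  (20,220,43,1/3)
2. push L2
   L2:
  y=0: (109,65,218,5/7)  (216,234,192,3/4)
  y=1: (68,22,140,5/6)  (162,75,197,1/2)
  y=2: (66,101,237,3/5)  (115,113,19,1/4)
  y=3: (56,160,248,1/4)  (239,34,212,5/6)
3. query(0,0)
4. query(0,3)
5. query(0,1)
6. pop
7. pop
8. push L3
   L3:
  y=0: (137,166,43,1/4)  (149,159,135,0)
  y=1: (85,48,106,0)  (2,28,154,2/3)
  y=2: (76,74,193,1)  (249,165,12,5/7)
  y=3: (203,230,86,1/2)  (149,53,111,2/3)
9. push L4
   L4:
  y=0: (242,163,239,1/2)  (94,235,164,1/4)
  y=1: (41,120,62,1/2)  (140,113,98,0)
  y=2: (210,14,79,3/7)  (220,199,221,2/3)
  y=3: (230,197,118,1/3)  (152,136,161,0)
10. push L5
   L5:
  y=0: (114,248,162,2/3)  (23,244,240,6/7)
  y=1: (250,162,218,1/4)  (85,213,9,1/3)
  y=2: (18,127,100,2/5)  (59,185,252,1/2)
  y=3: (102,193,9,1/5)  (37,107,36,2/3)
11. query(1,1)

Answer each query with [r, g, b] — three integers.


(0,0) stack=L1,L2; from [0,0,0]:
after L1 α=3/4: [525/4, 549/4, 567/4]
after L2 α=5/7: [1615/14, 1199/14, 2747/14]
→ [115, 86, 196]

(0,3) stack=L1,L2; from [0,0,0]:
after L1 α=7/8: [553/4, 1589/8, 791/4]
after L2 α=1/4: [1883/16, 6047/32, 3365/16]
= [118, 189, 210]

(0,1) stack=L1,L2; from [0,0,0]:
L1 α=3/4: [12, 357/2, 663/4]
L2 α=5/6: [176/3, 577/12, 3463/24]
rounded: [59, 48, 144]

(1,1) stack=L3,L4,L5; from [0,0,0]:
L3 α=2/3: [4/3, 56/3, 308/3]
L4 α=0: [4/3, 56/3, 308/3]
L5 α=1/3: [263/9, 751/9, 643/9]
rounded: [29, 83, 71]


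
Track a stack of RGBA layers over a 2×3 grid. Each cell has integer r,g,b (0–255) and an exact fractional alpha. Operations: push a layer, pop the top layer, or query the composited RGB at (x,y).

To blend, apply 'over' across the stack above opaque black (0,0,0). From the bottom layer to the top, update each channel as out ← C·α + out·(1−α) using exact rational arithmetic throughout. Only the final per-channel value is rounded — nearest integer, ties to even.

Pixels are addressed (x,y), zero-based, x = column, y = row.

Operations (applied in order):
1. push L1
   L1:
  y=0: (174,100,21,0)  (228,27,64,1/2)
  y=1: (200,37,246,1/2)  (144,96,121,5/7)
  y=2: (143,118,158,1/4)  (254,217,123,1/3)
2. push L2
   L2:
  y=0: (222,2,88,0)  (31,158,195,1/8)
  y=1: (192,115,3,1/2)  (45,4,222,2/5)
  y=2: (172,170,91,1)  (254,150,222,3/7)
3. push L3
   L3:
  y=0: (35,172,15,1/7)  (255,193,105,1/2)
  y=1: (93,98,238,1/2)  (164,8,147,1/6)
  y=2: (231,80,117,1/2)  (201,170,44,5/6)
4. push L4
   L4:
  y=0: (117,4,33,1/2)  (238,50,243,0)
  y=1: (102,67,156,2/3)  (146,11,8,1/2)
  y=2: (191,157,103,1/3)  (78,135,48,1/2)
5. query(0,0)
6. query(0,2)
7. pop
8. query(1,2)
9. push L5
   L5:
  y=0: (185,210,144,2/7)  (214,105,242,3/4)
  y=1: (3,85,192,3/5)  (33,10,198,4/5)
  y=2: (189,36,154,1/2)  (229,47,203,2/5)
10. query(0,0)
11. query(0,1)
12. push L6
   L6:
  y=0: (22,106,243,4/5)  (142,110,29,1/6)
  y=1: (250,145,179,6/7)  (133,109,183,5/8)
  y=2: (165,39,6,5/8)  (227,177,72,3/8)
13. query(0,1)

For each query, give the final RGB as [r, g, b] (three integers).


query (0,0) [L1,L2,L3,L4] — begin 0,0,0
+L1 (α=0) → [0, 0, 0]
+L2 (α=0) → [0, 0, 0]
+L3 (α=1/7) → [5, 172/7, 15/7]
+L4 (α=1/2) → [61, 100/7, 123/7]
rounded: [61, 14, 18]

at x=0,y=2 over L1,L2,L3,L4:
L1 α=1/4: [143/4, 59/2, 79/2]
L2 α=1: [172, 170, 91]
L3 α=1/2: [403/2, 125, 104]
L4 α=1/3: [198, 407/3, 311/3]
= [198, 136, 104]

(1,2) stack=L1,L2,L3; from [0,0,0]:
after L1 α=1/3: [254/3, 217/3, 41]
after L2 α=3/7: [3302/21, 2218/21, 830/7]
after L3 α=5/6: [24407/126, 10034/63, 395/7]
→ [194, 159, 56]

(0,0) stack=L1,L2,L3,L5; from [0,0,0]:
+L1 (α=0) → [0, 0, 0]
+L2 (α=0) → [0, 0, 0]
+L3 (α=1/7) → [5, 172/7, 15/7]
+L5 (α=2/7) → [395/7, 3800/49, 2091/49]
= [56, 78, 43]

at x=0,y=1 over L1,L2,L3,L5:
L1 α=1/2: [100, 37/2, 123]
L2 α=1/2: [146, 267/4, 63]
L3 α=1/2: [239/2, 659/8, 301/2]
L5 α=3/5: [248/5, 1679/20, 877/5]
→ [50, 84, 175]

(0,1) stack=L1,L2,L3,L5,L6; from [0,0,0]:
L1 α=1/2: [100, 37/2, 123]
L2 α=1/2: [146, 267/4, 63]
L3 α=1/2: [239/2, 659/8, 301/2]
L5 α=3/5: [248/5, 1679/20, 877/5]
L6 α=6/7: [7748/35, 19079/140, 6247/35]
= [221, 136, 178]
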